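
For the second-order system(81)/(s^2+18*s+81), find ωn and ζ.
Standard form: ωn²/(s²+2ζωn·s+ωn²).
const=81=ωn² → ωn=9, s coeff=18=2ζωn → ζ=1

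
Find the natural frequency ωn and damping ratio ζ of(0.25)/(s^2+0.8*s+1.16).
Underdamped: complex pole -0.4 + 1j. ωn = |pole| = 1.077, ζ = -Re(pole)/ωn = 0.3714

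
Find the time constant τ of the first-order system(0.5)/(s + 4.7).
First-order system: τ = -1/pole. Pole = -4.7. τ = -1/(-4.7) = 0.2128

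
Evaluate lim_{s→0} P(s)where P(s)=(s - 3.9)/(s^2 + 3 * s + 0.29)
DC gain = P(0) = num(0)/den(0) = -3.9/0.29 = -13.45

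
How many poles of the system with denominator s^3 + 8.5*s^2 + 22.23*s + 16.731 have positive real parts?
s^3 + 8.5*s^2 + 22.23*s + 16.731 = (s + 3.3)(s + 1.3)(s + 3.9). Poles: -1.3, -3.3, -3.9. RHP poles (Re>0): 0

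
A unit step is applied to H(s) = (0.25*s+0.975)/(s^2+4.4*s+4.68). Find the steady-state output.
FVT: lim_{t→∞} y(t) = lim_{s→0} s*Y(s) where Y(s) = H(s)/s.
= lim_{s→0} H(s) = H(0) = num(0)/den(0) = 0.975/4.68 = 0.2083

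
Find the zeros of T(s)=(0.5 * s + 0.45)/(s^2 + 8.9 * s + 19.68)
Set numerator = 0: 0.5*s + 0.45 = 0 → Zeros: -0.9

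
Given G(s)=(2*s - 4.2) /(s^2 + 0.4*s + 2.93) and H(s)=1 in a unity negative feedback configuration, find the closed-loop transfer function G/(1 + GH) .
Closed-loop T = G/(1+GH).
Numerator: G_num * H_den = 2*s - 4.2.
Denominator: G_den * H_den + G_num * H_num = (s^2 + 0.4*s + 2.93) + (2*s - 4.2) = s^2 + 2.4*s - 1.27.
T(s) = (2*s - 4.2)/(s^2 + 2.4*s - 1.27)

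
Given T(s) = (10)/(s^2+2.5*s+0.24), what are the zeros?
Numerator is a nonzero constant (10) → Zeros: none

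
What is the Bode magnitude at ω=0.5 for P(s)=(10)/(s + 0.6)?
Substitute s = j*0.5: P(j0.5) = 9.83607 - 8.19672j.
|P(j0.5)| = sqrt(Re² + Im²) = 12.8.
20*log₁₀(12.8) = 22.15 dB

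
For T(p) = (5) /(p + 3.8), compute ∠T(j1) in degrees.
Substitute p = j*1: T(j1) = 1.23057 - 0.323834j.
∠T(j1) = atan2(Im, Re) = atan2(-0.323834, 1.23057) = -14.74°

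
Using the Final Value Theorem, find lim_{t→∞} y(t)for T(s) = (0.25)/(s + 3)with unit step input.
FVT: lim_{t→∞} y(t) = lim_{s→0} s*Y(s) where Y(s) = T(s)/s.
= lim_{s→0} T(s) = T(0) = num(0)/den(0) = 0.25/3 = 0.08333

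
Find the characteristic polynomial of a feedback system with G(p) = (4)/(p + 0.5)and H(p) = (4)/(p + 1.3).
Characteristic poly = G_den * H_den + G_num * H_num = (p^2 + 1.8*p + 0.65) + (16) = p^2 + 1.8*p + 16.65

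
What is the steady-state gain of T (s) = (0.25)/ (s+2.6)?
DC gain = T(0) = num(0)/den(0) = 0.25/2.6 = 0.09615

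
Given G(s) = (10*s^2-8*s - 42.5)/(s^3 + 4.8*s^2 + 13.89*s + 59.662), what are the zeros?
Set numerator = 0: 10*s^2 - 8*s - 42.5 = 10*(s - 2.5)(s + 1.7) = 0 → Zeros: -1.7, 2.5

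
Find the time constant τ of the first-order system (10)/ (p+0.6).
First-order system: τ = -1/pole. Pole = -0.6. τ = -1/(-0.6) = 1.667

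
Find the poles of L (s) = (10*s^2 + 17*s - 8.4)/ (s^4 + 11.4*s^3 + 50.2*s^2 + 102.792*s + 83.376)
Set denominator = 0: s^4 + 11.4*s^3 + 50.2*s^2 + 102.792*s + 83.376 = (s + 3)(s + 3.6)(s^2 + 4.8*s + 7.72) = 0 → Poles: -2.4 + 1.4j, -2.4 - 1.4j, -3, -3.6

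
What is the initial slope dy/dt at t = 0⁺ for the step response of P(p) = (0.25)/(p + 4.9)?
IVT: y'(0⁺) = lim_{p→∞} p²·Y(p) = lim_{p→∞} p·P(p).
deg(num) = 0, deg(den) = 1, relative degree = 1, so p·P(p) → (leading num)/(leading den) = 0.25/1 = 0.25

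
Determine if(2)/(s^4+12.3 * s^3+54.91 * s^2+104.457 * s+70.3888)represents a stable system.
Denominator: s^4 + 12.3*s^3 + 54.91*s^2 + 104.457*s + 70.3888 = (s + 2.9)(s + 4.1)(s + 3.7)(s + 1.6). Poles: -1.6, -2.9, -3.7, -4.1. All Re(p)<0: Yes (stable)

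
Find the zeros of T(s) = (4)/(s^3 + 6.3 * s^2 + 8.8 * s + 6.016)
Numerator is a nonzero constant (4) → Zeros: none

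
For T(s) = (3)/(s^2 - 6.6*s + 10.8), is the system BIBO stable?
Denominator: s^2 - 6.6*s + 10.8 = (s - 3)(s - 3.6). Poles: 3, 3.6. All Re(p)<0: No (unstable)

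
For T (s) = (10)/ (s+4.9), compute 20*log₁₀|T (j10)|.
Substitute s = j*10: T(j10) = 0.395129 - 0.806387j.
|T(j10)| = sqrt(Re² + Im²) = 0.898.
20*log₁₀(0.898) = -0.93 dB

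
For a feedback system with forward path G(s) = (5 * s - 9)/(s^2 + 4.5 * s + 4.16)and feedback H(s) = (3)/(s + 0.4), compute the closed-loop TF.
Closed-loop T = G/(1+GH).
Numerator: G_num * H_den = 5*s^2 - 7*s - 3.6.
Denominator: G_den * H_den + G_num * H_num = (s^3 + 4.9*s^2 + 5.96*s + 1.664) + (15*s - 27) = s^3 + 4.9*s^2 + 20.96*s - 25.336.
T(s) = (5*s^2 - 7*s - 3.6)/(s^3 + 4.9*s^2 + 20.96*s - 25.336)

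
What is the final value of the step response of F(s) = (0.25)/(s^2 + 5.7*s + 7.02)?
FVT: lim_{t→∞} y(t) = lim_{s→0} s*Y(s) where Y(s) = F(s)/s.
= lim_{s→0} F(s) = F(0) = num(0)/den(0) = 0.25/7.02 = 0.03561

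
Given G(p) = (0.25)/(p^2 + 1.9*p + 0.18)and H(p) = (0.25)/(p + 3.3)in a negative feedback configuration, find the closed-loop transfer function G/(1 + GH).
Closed-loop T = G/(1+GH).
Numerator: G_num * H_den = 0.25*p + 0.825.
Denominator: G_den * H_den + G_num * H_num = (p^3 + 5.2*p^2 + 6.45*p + 0.594) + (0.0625) = p^3 + 5.2*p^2 + 6.45*p + 0.6565.
T(p) = (0.25*p + 0.825)/(p^3 + 5.2*p^2 + 6.45*p + 0.6565)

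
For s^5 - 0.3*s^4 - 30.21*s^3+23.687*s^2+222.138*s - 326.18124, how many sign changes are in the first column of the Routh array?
Routh array:
s^5: [1, -30.21, 222.138]; s^4: [-0.3, 23.687, -326.18124]; s^3: [48.7467, -865.1328]; s^2: [18.3627, -326.18124]; s^1: [0.76448]; s^0: [-326.18124]
First column: [1, -0.3, 48.7467, 18.3627, 0.76448, -326.18124]. Sign changes = 3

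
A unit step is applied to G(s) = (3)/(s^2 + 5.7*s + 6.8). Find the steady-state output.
FVT: lim_{t→∞} y(t) = lim_{s→0} s*Y(s) where Y(s) = G(s)/s.
= lim_{s→0} G(s) = G(0) = num(0)/den(0) = 3/6.8 = 0.4412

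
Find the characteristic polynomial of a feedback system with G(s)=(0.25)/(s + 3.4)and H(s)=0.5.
Characteristic poly = G_den * H_den + G_num * H_num = (s + 3.4) + (0.125) = s + 3.525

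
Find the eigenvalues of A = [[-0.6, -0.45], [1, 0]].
Eigenvalues solve det(λI - A) = 0.
Characteristic polynomial: λ^2 + 0.6*λ + 0.45 = 0.
Roots: -0.3 + 0.6j, -0.3 - 0.6j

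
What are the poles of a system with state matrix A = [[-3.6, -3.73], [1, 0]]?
Eigenvalues solve det(λI - A) = 0.
Characteristic polynomial: λ^2 + 3.6*λ + 3.73 = 0.
Roots: -1.8 + 0.7j, -1.8 - 0.7j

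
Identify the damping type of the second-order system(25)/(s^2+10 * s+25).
Standard form: ωn²/(s²+2ζωn·s+ωn²) gives ωn=5, ζ=1.
Critically damped (ζ = 1)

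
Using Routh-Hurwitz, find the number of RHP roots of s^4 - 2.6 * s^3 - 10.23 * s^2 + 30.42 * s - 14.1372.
Routh array:
s^4: [1, -10.23, -14.1372]; s^3: [-2.6, 30.42]; s^2: [1.47, -14.1372]; s^1: [5.41543]; s^0: [-14.1372]
First column: [1, -2.6, 1.47, 5.41543, -14.1372]. Sign changes = RHP roots = 3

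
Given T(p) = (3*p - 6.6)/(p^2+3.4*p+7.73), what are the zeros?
Set numerator = 0: 3*p - 6.6 = 0 → Zeros: 2.2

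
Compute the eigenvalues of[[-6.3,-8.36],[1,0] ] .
Eigenvalues solve det(λI - A) = 0.
Characteristic polynomial: λ^2 + 6.3*λ + 8.36 = 0.
Factor: (λ + 1.9)(λ + 4.4) = 0.
Roots: -1.9, -4.4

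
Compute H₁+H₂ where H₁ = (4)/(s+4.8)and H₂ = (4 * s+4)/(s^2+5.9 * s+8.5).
Parallel: H = H₁ + H₂ = (n₁·d₂ + n₂·d₁)/(d₁·d₂).
n₁·d₂ = 4*s^2 + 23.6*s + 34. n₂·d₁ = 4*s^2 + 23.2*s + 19.2. Sum = 8*s^2 + 46.8*s + 53.2. d₁·d₂ = s^3 + 10.7*s^2 + 36.82*s + 40.8.
H(s) = (8*s^2 + 46.8*s + 53.2)/(s^3 + 10.7*s^2 + 36.82*s + 40.8)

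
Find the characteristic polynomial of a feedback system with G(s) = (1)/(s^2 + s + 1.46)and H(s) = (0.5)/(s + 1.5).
Characteristic poly = G_den * H_den + G_num * H_num = (s^3 + 2.5*s^2 + 2.96*s + 2.19) + (0.5) = s^3 + 2.5*s^2 + 2.96*s + 2.69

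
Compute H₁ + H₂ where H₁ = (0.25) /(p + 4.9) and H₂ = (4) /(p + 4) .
Parallel: H = H₁ + H₂ = (n₁·d₂ + n₂·d₁)/(d₁·d₂).
n₁·d₂ = 0.25*p + 1. n₂·d₁ = 4*p + 19.6. Sum = 4.25*p + 20.6. d₁·d₂ = p^2 + 8.9*p + 19.6.
H(p) = (4.25*p + 20.6)/(p^2 + 8.9*p + 19.6)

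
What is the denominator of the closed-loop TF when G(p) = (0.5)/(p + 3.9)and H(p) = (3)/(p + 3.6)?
Characteristic poly = G_den * H_den + G_num * H_num = (p^2 + 7.5*p + 14.04) + (1.5) = p^2 + 7.5*p + 15.54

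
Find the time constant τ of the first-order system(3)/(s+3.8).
First-order system: τ = -1/pole. Pole = -3.8. τ = -1/(-3.8) = 0.2632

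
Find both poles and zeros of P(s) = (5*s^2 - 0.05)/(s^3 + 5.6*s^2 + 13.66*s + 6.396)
Set denominator = 0: s^3 + 5.6*s^2 + 13.66*s + 6.396 = (s + 0.6)(s^2 + 5*s + 10.66) = 0 → Poles: -0.6, -2.5 + 2.1j, -2.5 - 2.1j
Set numerator = 0: 5*s^2 - 0.05 = 5*(s + 0.1)(s - 0.1) = 0 → Zeros: -0.1, 0.1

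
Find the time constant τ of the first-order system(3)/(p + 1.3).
First-order system: τ = -1/pole. Pole = -1.3. τ = -1/(-1.3) = 0.7692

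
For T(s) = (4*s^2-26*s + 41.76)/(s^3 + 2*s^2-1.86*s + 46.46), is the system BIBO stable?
Denominator: s^3 + 2*s^2 - 1.86*s + 46.46 = (s + 4.6)(s^2 - 2.6*s + 10.1). Poles: -4.6, 1.3 + 2.9j, 1.3 - 2.9j. All Re(p)<0: No (unstable)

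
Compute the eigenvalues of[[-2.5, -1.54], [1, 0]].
Eigenvalues solve det(λI - A) = 0.
Characteristic polynomial: λ^2 + 2.5*λ + 1.54 = 0.
Factor: (λ + 1.1)(λ + 1.4) = 0.
Roots: -1.1, -1.4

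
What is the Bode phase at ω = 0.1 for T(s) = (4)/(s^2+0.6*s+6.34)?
Substitute s = j*0.1: T(j0.1) = 0.631855 - 0.00598914j.
∠T(j0.1) = atan2(Im, Re) = atan2(-0.00598914, 0.631855) = -0.54°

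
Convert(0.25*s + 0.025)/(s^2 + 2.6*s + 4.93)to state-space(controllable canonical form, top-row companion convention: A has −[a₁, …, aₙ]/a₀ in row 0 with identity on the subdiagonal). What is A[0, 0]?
Reachable canonical form for den = s^2 + 2.6*s + 4.93: top row of A = -[a₁,a₂,...,aₙ]/a₀, ones on the subdiagonal, zeros elsewhere.
A = [[-2.6, -4.93], [1, 0]].
A[0,0] = -2.6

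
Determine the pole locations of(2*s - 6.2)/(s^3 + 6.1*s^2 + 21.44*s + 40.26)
Set denominator = 0: s^3 + 6.1*s^2 + 21.44*s + 40.26 = (s + 3.3)(s^2 + 2.8*s + 12.2) = 0 → Poles: -1.4 + 3.2j, -1.4 - 3.2j, -3.3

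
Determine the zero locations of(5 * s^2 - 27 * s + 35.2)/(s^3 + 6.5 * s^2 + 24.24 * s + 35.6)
Set numerator = 0: 5*s^2 - 27*s + 35.2 = 5*(s - 3.2)(s - 2.2) = 0 → Zeros: 2.2, 3.2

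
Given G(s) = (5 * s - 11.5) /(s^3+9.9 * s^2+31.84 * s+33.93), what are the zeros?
Set numerator = 0: 5*s - 11.5 = 0 → Zeros: 2.3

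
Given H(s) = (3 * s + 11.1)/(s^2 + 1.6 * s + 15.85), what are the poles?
Set denominator = 0: s^2 + 1.6*s + 15.85 = 0 → Poles: -0.8 + 3.9j, -0.8 - 3.9j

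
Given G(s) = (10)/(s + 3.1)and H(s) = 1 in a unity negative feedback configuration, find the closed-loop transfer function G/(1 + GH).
Closed-loop T = G/(1+GH).
Numerator: G_num * H_den = 10.
Denominator: G_den * H_den + G_num * H_num = (s + 3.1) + (10) = s + 13.1.
T(s) = (10)/(s + 13.1)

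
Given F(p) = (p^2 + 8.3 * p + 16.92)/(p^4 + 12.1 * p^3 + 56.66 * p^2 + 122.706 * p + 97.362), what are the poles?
Set denominator = 0: p^4 + 12.1*p^3 + 56.66*p^2 + 122.706*p + 97.362 = (p + 4.5)(p + 1.8)(p^2 + 5.8*p + 12.02) = 0 → Poles: -1.8, -2.9 + 1.9j, -2.9 - 1.9j, -4.5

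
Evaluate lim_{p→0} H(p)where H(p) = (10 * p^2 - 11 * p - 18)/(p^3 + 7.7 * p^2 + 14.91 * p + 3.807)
DC gain = H(0) = num(0)/den(0) = -18/3.807 = -4.728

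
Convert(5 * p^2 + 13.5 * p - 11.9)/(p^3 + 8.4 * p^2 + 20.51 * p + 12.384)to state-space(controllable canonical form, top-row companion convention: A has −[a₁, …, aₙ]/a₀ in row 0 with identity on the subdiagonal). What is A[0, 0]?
Reachable canonical form for den = p^3 + 8.4*p^2 + 20.51*p + 12.384: top row of A = -[a₁,a₂,...,aₙ]/a₀, ones on the subdiagonal, zeros elsewhere.
A = [[-8.4, -20.51, -12.384], [1, 0, 0], [0, 1, 0]].
A[0,0] = -8.4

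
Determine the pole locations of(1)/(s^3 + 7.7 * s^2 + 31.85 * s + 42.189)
Set denominator = 0: s^3 + 7.7*s^2 + 31.85*s + 42.189 = (s + 2.1)(s^2 + 5.6*s + 20.09) = 0 → Poles: -2.1, -2.8 + 3.5j, -2.8 - 3.5j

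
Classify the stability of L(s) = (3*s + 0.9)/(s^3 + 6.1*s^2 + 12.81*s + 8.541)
Denominator: s^3 + 6.1*s^2 + 12.81*s + 8.541 = (s + 1.3)(s^2 + 4.8*s + 6.57). Poles: -1.3, -2.4 + 0.9j, -2.4 - 0.9j. Stable (all poles in LHP)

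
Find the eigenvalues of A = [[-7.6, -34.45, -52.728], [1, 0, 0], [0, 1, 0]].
Eigenvalues solve det(λI - A) = 0.
Characteristic polynomial: λ^3 + 7.6*λ^2 + 34.45*λ + 52.728 = 0.
Factor: (λ + 2.4)(λ^2 + 5.2*λ + 21.97) = 0.
Roots: -2.4, -2.6 + 3.9j, -2.6 - 3.9j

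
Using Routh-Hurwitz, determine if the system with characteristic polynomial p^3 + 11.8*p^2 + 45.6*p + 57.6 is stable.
Routh array:
p^3: [1, 45.6]; p^2: [11.8, 57.6]; p^1: [40.7186]; p^0: [57.6]
First column: [1, 11.8, 40.7186, 57.6]. Sign changes = 0.
Yes, stable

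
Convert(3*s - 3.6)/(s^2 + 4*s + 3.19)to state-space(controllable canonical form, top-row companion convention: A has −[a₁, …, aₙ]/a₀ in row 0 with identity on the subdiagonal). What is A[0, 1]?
Reachable canonical form for den = s^2 + 4*s + 3.19: top row of A = -[a₁,a₂,...,aₙ]/a₀, ones on the subdiagonal, zeros elsewhere.
A = [[-4, -3.19], [1, 0]].
A[0,1] = -3.19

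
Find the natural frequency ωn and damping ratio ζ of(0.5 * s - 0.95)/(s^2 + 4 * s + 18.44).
Underdamped: complex pole -2 + 3.8j. ωn = |pole| = 4.294, ζ = -Re(pole)/ωn = 0.4657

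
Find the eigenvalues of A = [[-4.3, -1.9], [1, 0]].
Eigenvalues solve det(λI - A) = 0.
Characteristic polynomial: λ^2 + 4.3*λ + 1.9 = 0.
Factor: (λ + 3.8)(λ + 0.5) = 0.
Roots: -0.5, -3.8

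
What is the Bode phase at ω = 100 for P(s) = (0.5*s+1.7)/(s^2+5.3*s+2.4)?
Substitute s = j*100: P(j100) = 9.482e-05 - 0.00499617j.
∠P(j100) = atan2(Im, Re) = atan2(-0.00499617, 9.482e-05) = -88.91°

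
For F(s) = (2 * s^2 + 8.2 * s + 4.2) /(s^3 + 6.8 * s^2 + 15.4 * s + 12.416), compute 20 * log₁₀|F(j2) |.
Substitute s = j*2: F(j2) = 0.582469 - 0.211019j.
|F(j2)| = sqrt(Re² + Im²) = 0.6195.
20*log₁₀(0.6195) = -4.16 dB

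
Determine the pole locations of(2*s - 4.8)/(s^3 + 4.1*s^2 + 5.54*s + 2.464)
Set denominator = 0: s^3 + 4.1*s^2 + 5.54*s + 2.464 = (s + 1.4)(s + 1.6)(s + 1.1) = 0 → Poles: -1.1, -1.4, -1.6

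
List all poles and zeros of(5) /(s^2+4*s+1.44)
Set denominator = 0: s^2 + 4*s + 1.44 = (s + 0.4)(s + 3.6) = 0 → Poles: -0.4, -3.6
Numerator is a nonzero constant (5) → Zeros: none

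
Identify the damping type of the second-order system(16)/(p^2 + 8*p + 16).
Standard form: ωn²/(p²+2ζωn·p+ωn²) gives ωn=4, ζ=1.
Critically damped (ζ = 1)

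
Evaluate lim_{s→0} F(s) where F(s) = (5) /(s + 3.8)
DC gain = F(0) = num(0)/den(0) = 5/3.8 = 1.316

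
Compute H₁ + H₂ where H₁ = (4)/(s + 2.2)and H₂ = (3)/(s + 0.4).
Parallel: H = H₁ + H₂ = (n₁·d₂ + n₂·d₁)/(d₁·d₂).
n₁·d₂ = 4*s + 1.6. n₂·d₁ = 3*s + 6.6. Sum = 7*s + 8.2. d₁·d₂ = s^2 + 2.6*s + 0.88.
H(s) = (7*s + 8.2)/(s^2 + 2.6*s + 0.88)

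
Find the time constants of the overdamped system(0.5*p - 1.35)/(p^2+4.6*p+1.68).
Overdamped: real poles at -4.2, -0.4. τ = -1/pole → τ₁ = 0.2381, τ₂ = 2.5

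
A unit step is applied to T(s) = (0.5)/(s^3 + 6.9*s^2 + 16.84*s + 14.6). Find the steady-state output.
FVT: lim_{t→∞} y(t) = lim_{s→0} s*Y(s) where Y(s) = T(s)/s.
= lim_{s→0} T(s) = T(0) = num(0)/den(0) = 0.5/14.6 = 0.03425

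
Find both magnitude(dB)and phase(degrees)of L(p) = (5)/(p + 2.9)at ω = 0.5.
Substitute p = j*0.5: L(j0.5) = 1.67436 - 0.288684j.
|L| = 20*log₁₀(sqrt(Re²+Im²)) = 4.60 dB.
∠L = atan2(Im, Re) = -9.78°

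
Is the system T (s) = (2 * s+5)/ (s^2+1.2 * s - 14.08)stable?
Denominator: s^2 + 1.2*s - 14.08 = (s - 3.2)(s + 4.4). Poles: -4.4, 3.2. All Re(p)<0: No (unstable)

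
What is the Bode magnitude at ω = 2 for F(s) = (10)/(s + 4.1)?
Substitute s = j*2: F(j2) = 1.97021 - 0.961076j.
|F(j2)| = sqrt(Re² + Im²) = 2.192.
20*log₁₀(2.192) = 6.82 dB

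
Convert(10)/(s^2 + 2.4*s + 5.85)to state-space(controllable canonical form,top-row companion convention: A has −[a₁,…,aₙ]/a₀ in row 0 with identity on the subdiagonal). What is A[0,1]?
Reachable canonical form for den = s^2 + 2.4*s + 5.85: top row of A = -[a₁,a₂,...,aₙ]/a₀, ones on the subdiagonal, zeros elsewhere.
A = [[-2.4, -5.85], [1, 0]].
A[0,1] = -5.85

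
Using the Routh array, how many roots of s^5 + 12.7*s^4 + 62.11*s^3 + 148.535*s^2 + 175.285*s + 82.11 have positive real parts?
Routh array:
s^5: [1, 62.11, 175.285]; s^4: [12.7, 148.535, 82.11]; s^3: [50.4143, 168.82]; s^2: [106.007, 82.11]; s^1: [129.77]; s^0: [82.11]
First column: [1, 12.7, 50.4143, 106.007, 129.77, 82.11]. Sign changes = RHP roots = 0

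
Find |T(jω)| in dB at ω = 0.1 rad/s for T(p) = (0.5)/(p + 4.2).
Substitute p = j*0.1: T(j0.1) = 0.11898 - 0.00283286j.
|T(j0.1)| = sqrt(Re² + Im²) = 0.119.
20*log₁₀(0.119) = -18.49 dB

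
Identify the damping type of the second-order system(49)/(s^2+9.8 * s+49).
Standard form: ωn²/(s²+2ζωn·s+ωn²) gives ωn=7, ζ=0.7.
Underdamped (ζ = 0.7 < 1)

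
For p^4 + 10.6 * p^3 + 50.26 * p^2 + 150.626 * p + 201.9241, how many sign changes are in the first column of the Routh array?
Routh array:
p^4: [1, 50.26, 201.9241]; p^3: [10.6, 150.626]; p^2: [36.05, 201.9241]; p^1: [91.253]; p^0: [201.9241]
First column: [1, 10.6, 36.05, 91.253, 201.9241]. Sign changes = 0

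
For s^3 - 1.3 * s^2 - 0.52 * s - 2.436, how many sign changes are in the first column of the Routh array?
Routh array:
s^3: [1, -0.52]; s^2: [-1.3, -2.436]; s^1: [-2.39385]; s^0: [-2.436]
First column: [1, -1.3, -2.39385, -2.436]. Sign changes = 1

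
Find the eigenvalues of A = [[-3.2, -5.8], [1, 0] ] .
Eigenvalues solve det(λI - A) = 0.
Characteristic polynomial: λ^2 + 3.2*λ + 5.8 = 0.
Roots: -1.6 + 1.8j, -1.6 - 1.8j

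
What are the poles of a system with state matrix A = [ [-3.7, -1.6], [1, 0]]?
Eigenvalues solve det(λI - A) = 0.
Characteristic polynomial: λ^2 + 3.7*λ + 1.6 = 0.
Factor: (λ + 0.5)(λ + 3.2) = 0.
Roots: -0.5, -3.2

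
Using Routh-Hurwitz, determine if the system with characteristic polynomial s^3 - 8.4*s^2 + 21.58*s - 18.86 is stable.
Routh array:
s^3: [1, 21.58]; s^2: [-8.4, -18.86]; s^1: [19.3348]; s^0: [-18.86]
First column: [1, -8.4, 19.3348, -18.86]. Sign changes = 3.
No, unstable (3 RHP root(s))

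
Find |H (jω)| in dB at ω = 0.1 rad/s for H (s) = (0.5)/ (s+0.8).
Substitute s = j*0.1: H(j0.1) = 0.615385 - 0.0769231j.
|H(j0.1)| = sqrt(Re² + Im²) = 0.6202.
20*log₁₀(0.6202) = -4.15 dB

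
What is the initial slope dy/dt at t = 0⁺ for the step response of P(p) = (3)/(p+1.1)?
IVT: y'(0⁺) = lim_{p→∞} p²·Y(p) = lim_{p→∞} p·P(p).
deg(num) = 0, deg(den) = 1, relative degree = 1, so p·P(p) → (leading num)/(leading den) = 3/1 = 3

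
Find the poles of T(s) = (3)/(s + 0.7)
Set denominator = 0: s + 0.7 = 0 → Poles: -0.7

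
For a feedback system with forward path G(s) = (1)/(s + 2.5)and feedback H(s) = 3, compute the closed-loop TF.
Closed-loop T = G/(1+GH).
Numerator: G_num * H_den = 1.
Denominator: G_den * H_den + G_num * H_num = (s + 2.5) + (3) = s + 5.5.
T(s) = (1)/(s + 5.5)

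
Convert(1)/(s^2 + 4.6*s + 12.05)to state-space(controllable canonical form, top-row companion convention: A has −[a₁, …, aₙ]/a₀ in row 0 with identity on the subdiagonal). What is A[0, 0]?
Reachable canonical form for den = s^2 + 4.6*s + 12.05: top row of A = -[a₁,a₂,...,aₙ]/a₀, ones on the subdiagonal, zeros elsewhere.
A = [[-4.6, -12.05], [1, 0]].
A[0,0] = -4.6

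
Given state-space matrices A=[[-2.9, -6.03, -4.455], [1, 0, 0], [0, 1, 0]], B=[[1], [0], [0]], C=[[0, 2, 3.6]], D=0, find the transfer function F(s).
F(s) = C(sI - A)⁻¹B + D.
Characteristic polynomial det(sI - A) = s^3 + 2.9*s^2 + 6.03*s + 4.455.
Numerator from C·adj(sI-A)·B + D·det(sI-A) = 2*s + 3.6.
F(s) = (2*s + 3.6)/(s^3 + 2.9*s^2 + 6.03*s + 4.455)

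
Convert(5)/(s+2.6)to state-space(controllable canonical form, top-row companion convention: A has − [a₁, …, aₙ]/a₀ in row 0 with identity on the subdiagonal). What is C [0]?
Reachable canonical form: C = numerator coefficients (right-aligned, zero-padded to length n).
num = 5, C = [[5]].
C[0] = 5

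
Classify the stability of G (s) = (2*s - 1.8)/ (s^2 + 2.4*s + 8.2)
Denominator: s^2 + 2.4*s + 8.2. Poles: -1.2 + 2.6j, -1.2 - 2.6j. Stable (all poles in LHP)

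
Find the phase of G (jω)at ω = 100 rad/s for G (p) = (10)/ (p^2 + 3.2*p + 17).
Substitute p = j*100: G(j100) = -0.00100067 - 3.20761e-05j.
∠G(j100) = atan2(Im, Re) = atan2(-3.20761e-05, -0.00100067) = -178.16°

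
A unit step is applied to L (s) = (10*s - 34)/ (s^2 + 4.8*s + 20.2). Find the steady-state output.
FVT: lim_{t→∞} y(t) = lim_{s→0} s*Y(s) where Y(s) = L(s)/s.
= lim_{s→0} L(s) = L(0) = num(0)/den(0) = -34/20.2 = -1.683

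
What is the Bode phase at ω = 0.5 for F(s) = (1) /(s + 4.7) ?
Substitute s = j*0.5: F(j0.5) = 0.210385 - 0.0223814j.
∠F(j0.5) = atan2(Im, Re) = atan2(-0.0223814, 0.210385) = -6.07°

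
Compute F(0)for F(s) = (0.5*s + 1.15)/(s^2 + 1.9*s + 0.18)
DC gain = F(0) = num(0)/den(0) = 1.15/0.18 = 6.389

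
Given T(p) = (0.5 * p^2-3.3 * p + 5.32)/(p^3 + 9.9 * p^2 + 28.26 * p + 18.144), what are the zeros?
Set numerator = 0: 0.5*p^2 - 3.3*p + 5.32 = 0.5*(p - 3.8)(p - 2.8) = 0 → Zeros: 2.8, 3.8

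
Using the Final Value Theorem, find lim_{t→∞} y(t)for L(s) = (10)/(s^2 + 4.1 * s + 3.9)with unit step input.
FVT: lim_{t→∞} y(t) = lim_{s→0} s*Y(s) where Y(s) = L(s)/s.
= lim_{s→0} L(s) = L(0) = num(0)/den(0) = 10/3.9 = 2.564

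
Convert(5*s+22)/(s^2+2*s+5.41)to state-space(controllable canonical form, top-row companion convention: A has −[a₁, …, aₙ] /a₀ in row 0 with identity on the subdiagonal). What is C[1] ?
Reachable canonical form: C = numerator coefficients (right-aligned, zero-padded to length n).
num = 5*s + 22, C = [[5, 22]].
C[1] = 22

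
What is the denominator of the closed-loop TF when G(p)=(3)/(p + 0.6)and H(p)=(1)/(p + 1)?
Characteristic poly = G_den * H_den + G_num * H_num = (p^2 + 1.6*p + 0.6) + (3) = p^2 + 1.6*p + 3.6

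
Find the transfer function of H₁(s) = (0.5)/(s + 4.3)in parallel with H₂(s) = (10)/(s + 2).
Parallel: H = H₁ + H₂ = (n₁·d₂ + n₂·d₁)/(d₁·d₂).
n₁·d₂ = 0.5*s + 1. n₂·d₁ = 10*s + 43. Sum = 10.5*s + 44. d₁·d₂ = s^2 + 6.3*s + 8.6.
H(s) = (10.5*s + 44)/(s^2 + 6.3*s + 8.6)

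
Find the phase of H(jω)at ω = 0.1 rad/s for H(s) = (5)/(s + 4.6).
Substitute s = j*0.1: H(j0.1) = 1.08644 - 0.0236183j.
∠H(j0.1) = atan2(Im, Re) = atan2(-0.0236183, 1.08644) = -1.25°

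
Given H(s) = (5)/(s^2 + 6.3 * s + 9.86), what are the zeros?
Numerator is a nonzero constant (5) → Zeros: none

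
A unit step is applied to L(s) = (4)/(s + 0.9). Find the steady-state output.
FVT: lim_{t→∞} y(t) = lim_{s→0} s*Y(s) where Y(s) = L(s)/s.
= lim_{s→0} L(s) = L(0) = num(0)/den(0) = 4/0.9 = 4.444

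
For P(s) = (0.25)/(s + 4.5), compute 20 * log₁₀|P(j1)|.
Substitute s = j*1: P(j1) = 0.0529412 - 0.0117647j.
|P(j1)| = sqrt(Re² + Im²) = 0.05423.
20*log₁₀(0.05423) = -25.31 dB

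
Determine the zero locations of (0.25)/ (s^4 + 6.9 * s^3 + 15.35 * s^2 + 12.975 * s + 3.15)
Numerator is a nonzero constant (0.25) → Zeros: none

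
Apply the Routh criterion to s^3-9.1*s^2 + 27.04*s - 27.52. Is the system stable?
Routh array:
s^3: [1, 27.04]; s^2: [-9.1, -27.52]; s^1: [24.0158]; s^0: [-27.52]
First column: [1, -9.1, 24.0158, -27.52]. Sign changes = 3.
No, unstable (3 RHP root(s))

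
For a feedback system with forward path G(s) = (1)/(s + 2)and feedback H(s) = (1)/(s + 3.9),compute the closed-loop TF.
Closed-loop T = G/(1+GH).
Numerator: G_num * H_den = s + 3.9.
Denominator: G_den * H_den + G_num * H_num = (s^2 + 5.9*s + 7.8) + (1) = s^2 + 5.9*s + 8.8.
T(s) = (s + 3.9)/(s^2 + 5.9*s + 8.8)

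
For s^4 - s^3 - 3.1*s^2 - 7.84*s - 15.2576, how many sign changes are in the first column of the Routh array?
Routh array:
s^4: [1, -3.1, -15.2576]; s^3: [-1, -7.84]; s^2: [-10.94, -15.2576]; s^1: [-6.44534]; s^0: [-15.2576]
First column: [1, -1, -10.94, -6.44534, -15.2576]. Sign changes = 1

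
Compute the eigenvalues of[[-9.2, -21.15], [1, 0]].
Eigenvalues solve det(λI - A) = 0.
Characteristic polynomial: λ^2 + 9.2*λ + 21.15 = 0.
Factor: (λ + 4.7)(λ + 4.5) = 0.
Roots: -4.5, -4.7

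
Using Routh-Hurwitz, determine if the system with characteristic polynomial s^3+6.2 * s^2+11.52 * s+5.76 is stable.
Routh array:
s^3: [1, 11.52]; s^2: [6.2, 5.76]; s^1: [10.591]; s^0: [5.76]
First column: [1, 6.2, 10.591, 5.76]. Sign changes = 0.
Yes, stable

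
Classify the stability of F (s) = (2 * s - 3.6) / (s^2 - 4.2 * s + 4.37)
Denominator: s^2 - 4.2*s + 4.37 = (s - 1.9)(s - 2.3). Poles: 1.9, 2.3. Unstable (2 pole(s) in RHP)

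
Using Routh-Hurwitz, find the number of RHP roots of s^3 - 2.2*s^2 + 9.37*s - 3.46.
Routh array:
s^3: [1, 9.37]; s^2: [-2.2, -3.46]; s^1: [7.79727]; s^0: [-3.46]
First column: [1, -2.2, 7.79727, -3.46]. Sign changes = RHP roots = 3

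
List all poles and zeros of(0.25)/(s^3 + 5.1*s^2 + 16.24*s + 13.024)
Set denominator = 0: s^3 + 5.1*s^2 + 16.24*s + 13.024 = (s + 1.1)(s^2 + 4*s + 11.84) = 0 → Poles: -1.1, -2 + 2.8j, -2 - 2.8j
Numerator is a nonzero constant (0.25) → Zeros: none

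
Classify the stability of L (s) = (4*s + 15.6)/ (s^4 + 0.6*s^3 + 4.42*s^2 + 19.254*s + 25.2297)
Denominator: s^4 + 0.6*s^3 + 4.42*s^2 + 19.254*s + 25.2297 = (s^2 - 2.4*s + 8.73)(s^2 + 3*s + 2.89). Poles: -1.5 + 0.8j, -1.5 - 0.8j, 1.2 + 2.7j, 1.2 - 2.7j. Unstable (2 pole(s) in RHP)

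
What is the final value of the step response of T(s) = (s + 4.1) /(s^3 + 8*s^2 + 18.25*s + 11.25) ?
FVT: lim_{t→∞} y(t) = lim_{s→0} s*Y(s) where Y(s) = T(s)/s.
= lim_{s→0} T(s) = T(0) = num(0)/den(0) = 4.1/11.25 = 0.3644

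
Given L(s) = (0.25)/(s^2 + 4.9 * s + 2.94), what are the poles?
Set denominator = 0: s^2 + 4.9*s + 2.94 = (s + 0.7)(s + 4.2) = 0 → Poles: -0.7, -4.2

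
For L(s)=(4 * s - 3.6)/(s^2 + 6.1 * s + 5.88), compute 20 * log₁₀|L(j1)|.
Substitute s = j*1: L(j1) = 0.111955 + 0.679728j.
|L(j1)| = sqrt(Re² + Im²) = 0.6889.
20*log₁₀(0.6889) = -3.24 dB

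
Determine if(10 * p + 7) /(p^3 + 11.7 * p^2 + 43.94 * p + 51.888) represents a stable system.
Denominator: p^3 + 11.7*p^2 + 43.94*p + 51.888 = (p + 2.4)(p + 4.6)(p + 4.7). Poles: -2.4, -4.6, -4.7. All Re(p)<0: Yes (stable)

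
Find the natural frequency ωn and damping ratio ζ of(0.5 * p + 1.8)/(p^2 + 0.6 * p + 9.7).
Underdamped: complex pole -0.3 + 3.1j. ωn = |pole| = 3.114, ζ = -Re(pole)/ωn = 0.09632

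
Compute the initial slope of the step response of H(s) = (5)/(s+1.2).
IVT: y'(0⁺) = lim_{s→∞} s²·Y(s) = lim_{s→∞} s·H(s).
deg(num) = 0, deg(den) = 1, relative degree = 1, so s·H(s) → (leading num)/(leading den) = 5/1 = 5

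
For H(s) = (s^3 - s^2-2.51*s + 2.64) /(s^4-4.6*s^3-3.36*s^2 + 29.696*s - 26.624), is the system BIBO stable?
Denominator: s^4 - 4.6*s^3 - 3.36*s^2 + 29.696*s - 26.624 = (s - 1.6)(s - 4)(s + 2.6)(s - 1.6). Poles: -2.6, 1.6, 1.6, 4. All Re(p)<0: No (unstable)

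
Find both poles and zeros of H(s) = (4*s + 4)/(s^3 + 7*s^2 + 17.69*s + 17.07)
Set denominator = 0: s^3 + 7*s^2 + 17.69*s + 17.07 = (s + 3)(s^2 + 4*s + 5.69) = 0 → Poles: -2 + 1.3j, -2 - 1.3j, -3
Set numerator = 0: 4*s + 4 = 0 → Zeros: -1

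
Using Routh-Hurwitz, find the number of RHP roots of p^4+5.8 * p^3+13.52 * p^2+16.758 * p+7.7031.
Routh array:
p^4: [1, 13.52, 7.7031]; p^3: [5.8, 16.758]; p^2: [10.6307, 7.7031]; p^1: [12.5553]; p^0: [7.7031]
First column: [1, 5.8, 10.6307, 12.5553, 7.7031]. Sign changes = RHP roots = 0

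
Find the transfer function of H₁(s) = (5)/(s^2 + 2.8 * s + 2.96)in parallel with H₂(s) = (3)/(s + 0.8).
Parallel: H = H₁ + H₂ = (n₁·d₂ + n₂·d₁)/(d₁·d₂).
n₁·d₂ = 5*s + 4. n₂·d₁ = 3*s^2 + 8.4*s + 8.88. Sum = 3*s^2 + 13.4*s + 12.88. d₁·d₂ = s^3 + 3.6*s^2 + 5.2*s + 2.368.
H(s) = (3*s^2 + 13.4*s + 12.88)/(s^3 + 3.6*s^2 + 5.2*s + 2.368)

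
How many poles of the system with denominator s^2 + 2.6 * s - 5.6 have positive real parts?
s^2 + 2.6*s - 5.6 = (s - 1.4)(s + 4). Poles: -4, 1.4. RHP poles (Re>0): 1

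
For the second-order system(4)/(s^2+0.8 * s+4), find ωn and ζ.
Standard form: ωn²/(s²+2ζωn·s+ωn²).
const=4=ωn² → ωn=2, s coeff=0.8=2ζωn → ζ=0.2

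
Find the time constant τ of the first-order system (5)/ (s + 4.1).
First-order system: τ = -1/pole. Pole = -4.1. τ = -1/(-4.1) = 0.2439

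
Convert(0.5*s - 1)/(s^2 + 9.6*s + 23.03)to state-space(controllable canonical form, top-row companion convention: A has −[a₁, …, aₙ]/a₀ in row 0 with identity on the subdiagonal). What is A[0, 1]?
Reachable canonical form for den = s^2 + 9.6*s + 23.03: top row of A = -[a₁,a₂,...,aₙ]/a₀, ones on the subdiagonal, zeros elsewhere.
A = [[-9.6, -23.03], [1, 0]].
A[0,1] = -23.03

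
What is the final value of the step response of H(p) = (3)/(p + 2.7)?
FVT: lim_{t→∞} y(t) = lim_{p→0} p*Y(p) where Y(p) = H(p)/p.
= lim_{p→0} H(p) = H(0) = num(0)/den(0) = 3/2.7 = 1.111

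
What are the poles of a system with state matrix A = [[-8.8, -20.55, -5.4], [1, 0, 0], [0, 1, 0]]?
Eigenvalues solve det(λI - A) = 0.
Characteristic polynomial: λ^3 + 8.8*λ^2 + 20.55*λ + 5.4 = 0.
Factor: (λ + 0.3)(λ + 4)(λ + 4.5) = 0.
Roots: -0.3, -4, -4.5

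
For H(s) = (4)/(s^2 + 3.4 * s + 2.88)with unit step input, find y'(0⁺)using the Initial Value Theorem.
IVT: y'(0⁺) = lim_{s→∞} s²·Y(s) = lim_{s→∞} s·H(s).
deg(num) = 0, deg(den) = 2, relative degree = 2 ≥ 2, so s·H(s) → 0. Initial slope = 0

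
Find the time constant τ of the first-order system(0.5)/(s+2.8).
First-order system: τ = -1/pole. Pole = -2.8. τ = -1/(-2.8) = 0.3571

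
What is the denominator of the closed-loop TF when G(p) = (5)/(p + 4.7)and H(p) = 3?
Characteristic poly = G_den * H_den + G_num * H_num = (p + 4.7) + (15) = p + 19.7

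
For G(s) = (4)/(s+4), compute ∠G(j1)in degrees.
Substitute s = j*1: G(j1) = 0.941176 - 0.235294j.
∠G(j1) = atan2(Im, Re) = atan2(-0.235294, 0.941176) = -14.04°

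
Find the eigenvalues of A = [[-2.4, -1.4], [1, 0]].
Eigenvalues solve det(λI - A) = 0.
Characteristic polynomial: λ^2 + 2.4*λ + 1.4 = 0.
Factor: (λ + 1.4)(λ + 1) = 0.
Roots: -1, -1.4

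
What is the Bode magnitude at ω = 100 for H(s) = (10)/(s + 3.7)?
Substitute s = j*100: H(j100) = 0.00369494 - 0.0998633j.
|H(j100)| = sqrt(Re² + Im²) = 0.09993.
20*log₁₀(0.09993) = -20.01 dB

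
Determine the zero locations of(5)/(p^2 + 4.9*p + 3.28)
Numerator is a nonzero constant (5) → Zeros: none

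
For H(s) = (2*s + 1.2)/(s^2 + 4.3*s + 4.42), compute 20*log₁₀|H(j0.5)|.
Substitute s = j*0.5: H(j0.5) = 0.325013 + 0.0722353j.
|H(j0.5)| = sqrt(Re² + Im²) = 0.3329.
20*log₁₀(0.3329) = -9.55 dB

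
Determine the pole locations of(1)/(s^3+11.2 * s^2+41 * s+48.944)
Set denominator = 0: s^3 + 11.2*s^2 + 41*s + 48.944 = (s + 3.8)(s + 4.6)(s + 2.8) = 0 → Poles: -2.8, -3.8, -4.6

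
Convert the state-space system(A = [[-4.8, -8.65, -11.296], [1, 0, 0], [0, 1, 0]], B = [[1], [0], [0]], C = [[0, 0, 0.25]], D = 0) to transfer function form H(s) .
H(s) = C(sI - A)⁻¹B + D.
Characteristic polynomial det(sI - A) = s^3 + 4.8*s^2 + 8.65*s + 11.296.
Numerator from C·adj(sI-A)·B + D·det(sI-A) = 0.25.
H(s) = (0.25)/(s^3 + 4.8*s^2 + 8.65*s + 11.296)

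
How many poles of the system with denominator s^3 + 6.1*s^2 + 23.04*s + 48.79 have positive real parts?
s^3 + 6.1*s^2 + 23.04*s + 48.79 = (s + 3.5)(s^2 + 2.6*s + 13.94). Poles: -1.3 + 3.5j, -1.3 - 3.5j, -3.5. RHP poles (Re>0): 0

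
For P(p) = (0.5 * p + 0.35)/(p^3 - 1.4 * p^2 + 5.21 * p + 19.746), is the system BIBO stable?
Denominator: p^3 - 1.4*p^2 + 5.21*p + 19.746 = (p + 1.8)(p^2 - 3.2*p + 10.97). Poles: -1.8, 1.6 + 2.9j, 1.6 - 2.9j. All Re(p)<0: No (unstable)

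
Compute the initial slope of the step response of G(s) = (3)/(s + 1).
IVT: y'(0⁺) = lim_{s→∞} s²·Y(s) = lim_{s→∞} s·G(s).
deg(num) = 0, deg(den) = 1, relative degree = 1, so s·G(s) → (leading num)/(leading den) = 3/1 = 3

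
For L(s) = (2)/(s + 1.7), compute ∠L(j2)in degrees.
Substitute s = j*2: L(j2) = 0.493469 - 0.580552j.
∠L(j2) = atan2(Im, Re) = atan2(-0.580552, 0.493469) = -49.64°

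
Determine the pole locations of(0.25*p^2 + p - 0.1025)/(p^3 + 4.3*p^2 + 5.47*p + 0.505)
Set denominator = 0: p^3 + 4.3*p^2 + 5.47*p + 0.505 = (p + 0.1)(p^2 + 4.2*p + 5.05) = 0 → Poles: -0.1, -2.1 + 0.8j, -2.1 - 0.8j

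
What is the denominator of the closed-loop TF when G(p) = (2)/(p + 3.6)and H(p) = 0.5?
Characteristic poly = G_den * H_den + G_num * H_num = (p + 3.6) + (1) = p + 4.6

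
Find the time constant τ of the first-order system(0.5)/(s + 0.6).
First-order system: τ = -1/pole. Pole = -0.6. τ = -1/(-0.6) = 1.667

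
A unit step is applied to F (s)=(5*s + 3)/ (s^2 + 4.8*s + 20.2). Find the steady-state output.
FVT: lim_{t→∞} y(t) = lim_{s→0} s*Y(s) where Y(s) = F(s)/s.
= lim_{s→0} F(s) = F(0) = num(0)/den(0) = 3/20.2 = 0.1485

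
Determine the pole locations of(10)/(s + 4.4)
Set denominator = 0: s + 4.4 = 0 → Poles: -4.4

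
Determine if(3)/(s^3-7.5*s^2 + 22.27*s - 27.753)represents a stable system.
Denominator: s^3 - 7.5*s^2 + 22.27*s - 27.753 = (s - 3.3)(s^2 - 4.2*s + 8.41). Poles: 2.1 + 2j, 2.1 - 2j, 3.3. All Re(p)<0: No (unstable)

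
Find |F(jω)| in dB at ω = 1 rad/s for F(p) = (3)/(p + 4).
Substitute p = j*1: F(j1) = 0.705882 - 0.176471j.
|F(j1)| = sqrt(Re² + Im²) = 0.7276.
20*log₁₀(0.7276) = -2.76 dB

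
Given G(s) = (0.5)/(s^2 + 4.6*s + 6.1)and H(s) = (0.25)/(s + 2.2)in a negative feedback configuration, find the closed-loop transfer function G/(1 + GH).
Closed-loop T = G/(1+GH).
Numerator: G_num * H_den = 0.5*s + 1.1.
Denominator: G_den * H_den + G_num * H_num = (s^3 + 6.8*s^2 + 16.22*s + 13.42) + (0.125) = s^3 + 6.8*s^2 + 16.22*s + 13.545.
T(s) = (0.5*s + 1.1)/(s^3 + 6.8*s^2 + 16.22*s + 13.545)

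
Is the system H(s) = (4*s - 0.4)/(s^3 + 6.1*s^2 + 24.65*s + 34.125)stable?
Denominator: s^3 + 6.1*s^2 + 24.65*s + 34.125 = (s + 2.1)(s^2 + 4*s + 16.25). Poles: -2 + 3.5j, -2 - 3.5j, -2.1. All Re(p)<0: Yes (stable)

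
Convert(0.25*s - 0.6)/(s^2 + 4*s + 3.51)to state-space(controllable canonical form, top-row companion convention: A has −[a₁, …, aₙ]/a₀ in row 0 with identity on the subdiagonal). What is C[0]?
Reachable canonical form: C = numerator coefficients (right-aligned, zero-padded to length n).
num = 0.25*s - 0.6, C = [[0.25, -0.6]].
C[0] = 0.25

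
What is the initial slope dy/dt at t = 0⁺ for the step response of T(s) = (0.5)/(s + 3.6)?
IVT: y'(0⁺) = lim_{s→∞} s²·Y(s) = lim_{s→∞} s·T(s).
deg(num) = 0, deg(den) = 1, relative degree = 1, so s·T(s) → (leading num)/(leading den) = 0.5/1 = 0.5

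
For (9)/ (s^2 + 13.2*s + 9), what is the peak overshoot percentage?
Standard form: ωn²/(s²+2ζωn·s+ωn²) → ωn = 3, ζ = 2.2.
ζ ≥ 1, so the response is non-oscillatory: peak overshoot = 0%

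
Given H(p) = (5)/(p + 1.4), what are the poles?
Set denominator = 0: p + 1.4 = 0 → Poles: -1.4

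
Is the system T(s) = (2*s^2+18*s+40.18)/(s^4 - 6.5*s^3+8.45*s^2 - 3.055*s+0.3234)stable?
Denominator: s^4 - 6.5*s^3 + 8.45*s^2 - 3.055*s + 0.3234 = (s - 1.1)(s - 4.9)(s - 0.2)(s - 0.3). Poles: 0.2, 0.3, 1.1, 4.9. All Re(p)<0: No (unstable)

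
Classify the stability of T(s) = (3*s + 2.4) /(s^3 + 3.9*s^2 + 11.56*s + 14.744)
Denominator: s^3 + 3.9*s^2 + 11.56*s + 14.744 = (s + 1.9)(s^2 + 2*s + 7.76). Poles: -1 + 2.6j, -1 - 2.6j, -1.9. Stable (all poles in LHP)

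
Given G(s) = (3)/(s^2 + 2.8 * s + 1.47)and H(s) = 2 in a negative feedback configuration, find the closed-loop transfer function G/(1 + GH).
Closed-loop T = G/(1+GH).
Numerator: G_num * H_den = 3.
Denominator: G_den * H_den + G_num * H_num = (s^2 + 2.8*s + 1.47) + (6) = s^2 + 2.8*s + 7.47.
T(s) = (3)/(s^2 + 2.8*s + 7.47)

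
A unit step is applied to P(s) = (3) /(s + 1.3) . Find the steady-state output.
FVT: lim_{t→∞} y(t) = lim_{s→0} s*Y(s) where Y(s) = P(s)/s.
= lim_{s→0} P(s) = P(0) = num(0)/den(0) = 3/1.3 = 2.308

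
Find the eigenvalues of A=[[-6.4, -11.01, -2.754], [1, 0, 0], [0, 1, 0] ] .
Eigenvalues solve det(λI - A) = 0.
Characteristic polynomial: λ^3 + 6.4*λ^2 + 11.01*λ + 2.754 = 0.
Factor: (λ + 3.4)(λ + 2.7)(λ + 0.3) = 0.
Roots: -0.3, -2.7, -3.4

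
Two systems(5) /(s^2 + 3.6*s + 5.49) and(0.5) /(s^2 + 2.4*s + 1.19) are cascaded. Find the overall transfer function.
Series: H = H₁ · H₂ = (n₁·n₂)/(d₁·d₂).
Num: n₁·n₂ = 2.5. Den: d₁·d₂ = s^4 + 6*s^3 + 15.32*s^2 + 17.46*s + 6.5331.
H(s) = (2.5)/(s^4 + 6*s^3 + 15.32*s^2 + 17.46*s + 6.5331)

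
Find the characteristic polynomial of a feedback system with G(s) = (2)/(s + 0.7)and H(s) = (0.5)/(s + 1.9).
Characteristic poly = G_den * H_den + G_num * H_num = (s^2 + 2.6*s + 1.33) + (1) = s^2 + 2.6*s + 2.33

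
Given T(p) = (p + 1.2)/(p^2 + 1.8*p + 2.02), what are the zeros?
Set numerator = 0: p + 1.2 = 0 → Zeros: -1.2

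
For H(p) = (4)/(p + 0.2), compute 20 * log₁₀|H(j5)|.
Substitute p = j*5: H(j5) = 0.0319489 - 0.798722j.
|H(j5)| = sqrt(Re² + Im²) = 0.7994.
20*log₁₀(0.7994) = -1.95 dB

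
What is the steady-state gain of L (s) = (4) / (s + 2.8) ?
DC gain = L(0) = num(0)/den(0) = 4/2.8 = 1.429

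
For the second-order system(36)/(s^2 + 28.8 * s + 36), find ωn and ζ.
Standard form: ωn²/(s²+2ζωn·s+ωn²).
const=36=ωn² → ωn=6, s coeff=28.8=2ζωn → ζ=2.4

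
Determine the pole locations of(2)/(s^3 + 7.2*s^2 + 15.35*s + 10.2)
Set denominator = 0: s^3 + 7.2*s^2 + 15.35*s + 10.2 = (s + 4)(s + 1.5)(s + 1.7) = 0 → Poles: -1.5, -1.7, -4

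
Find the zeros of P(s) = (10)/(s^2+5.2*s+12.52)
Numerator is a nonzero constant (10) → Zeros: none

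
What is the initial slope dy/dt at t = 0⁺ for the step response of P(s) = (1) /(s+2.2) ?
IVT: y'(0⁺) = lim_{s→∞} s²·Y(s) = lim_{s→∞} s·P(s).
deg(num) = 0, deg(den) = 1, relative degree = 1, so s·P(s) → (leading num)/(leading den) = 1/1 = 1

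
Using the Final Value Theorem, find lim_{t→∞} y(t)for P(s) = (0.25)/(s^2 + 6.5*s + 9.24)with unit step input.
FVT: lim_{t→∞} y(t) = lim_{s→0} s*Y(s) where Y(s) = P(s)/s.
= lim_{s→0} P(s) = P(0) = num(0)/den(0) = 0.25/9.24 = 0.02706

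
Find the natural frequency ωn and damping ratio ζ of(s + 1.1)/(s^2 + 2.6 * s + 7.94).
Underdamped: complex pole -1.3 + 2.5j. ωn = |pole| = 2.818, ζ = -Re(pole)/ωn = 0.4614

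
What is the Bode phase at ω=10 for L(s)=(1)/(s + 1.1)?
Substitute s = j*10: L(j10) = 0.0108685 - 0.0988045j.
∠L(j10) = atan2(Im, Re) = atan2(-0.0988045, 0.0108685) = -83.72°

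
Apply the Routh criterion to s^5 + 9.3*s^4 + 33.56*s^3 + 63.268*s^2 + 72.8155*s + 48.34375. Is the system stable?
Routh array:
s^5: [1, 33.56, 72.8155]; s^4: [9.3, 63.268, 48.34375]; s^3: [26.757, 67.6172]; s^2: [39.7661, 48.34375]; s^1: [35.0887]; s^0: [48.34375]
First column: [1, 9.3, 26.757, 39.7661, 35.0887, 48.34375]. Sign changes = 0.
Yes, stable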